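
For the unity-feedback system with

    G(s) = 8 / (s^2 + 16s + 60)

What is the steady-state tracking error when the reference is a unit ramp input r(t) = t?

e_ss = ∞

G(s) has no poles at the origin.
This is a Type 0 system; Kv = lim_{s→0} s·G(s) = 0, so the steady-state error for a ramp input is infinite.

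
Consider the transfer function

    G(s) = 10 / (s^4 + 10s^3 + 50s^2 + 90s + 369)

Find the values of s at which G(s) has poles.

The poles are the roots of the denominator s^4 + 10s^3 + 50s^2 + 90s + 369 = 0.
No real roots exist; factor into two real quadratics: (s^2 + 9)(s^2 + 10s + 41) = 0.
Each quadratic gives a conjugate pair via the quadratic formula.

s = ±3j, -5 ± 4j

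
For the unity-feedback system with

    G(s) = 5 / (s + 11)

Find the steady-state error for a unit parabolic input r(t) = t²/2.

e_ss = ∞

G(s) has no poles at the origin.
This is a Type 0 system; Ka = lim_{s→0} s^2·G(s) = 0, so the steady-state error for a parabola input is infinite.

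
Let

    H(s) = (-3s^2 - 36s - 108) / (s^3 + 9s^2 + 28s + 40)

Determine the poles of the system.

s = -2 ± 2j, -5

The poles are the roots of the denominator s^3 + 9s^2 + 28s + 40 = 0.
Trying s = -5: the polynomial evaluates to 0, so (s + 5) is a factor.
Dividing out leaves s^2 + 4s + 8 = 0.
The quadratic formula then gives s = -2 ± 2j.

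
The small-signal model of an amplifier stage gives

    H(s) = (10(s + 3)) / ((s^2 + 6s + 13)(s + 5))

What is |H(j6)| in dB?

Substitute s = j6: numerator = 30 + j60, denominator = -331 + j42.
|H(j6)| = |30 + j60| / |-331 + j42| = 67.082 / 333.65 ≈ 0.2011.
In decibels: 20·log₁₀(0.2011) ≈ -13.9 dB.

|H(j6)|_dB ≈ -13.9 dB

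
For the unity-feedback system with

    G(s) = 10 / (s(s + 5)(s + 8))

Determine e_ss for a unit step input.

e_ss = 0

G(s) has one pole at the origin.
This is a Type 1 system; for a step input the steady-state error is zero.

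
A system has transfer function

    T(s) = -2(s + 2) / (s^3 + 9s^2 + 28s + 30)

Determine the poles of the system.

s = -3, -3 ± j

The poles are the roots of the denominator s^3 + 9s^2 + 28s + 30 = 0.
Trying s = -3: the polynomial evaluates to 0, so (s + 3) is a factor.
Dividing out leaves s^2 + 6s + 10 = 0.
The quadratic formula then gives s = -3 ± 1j.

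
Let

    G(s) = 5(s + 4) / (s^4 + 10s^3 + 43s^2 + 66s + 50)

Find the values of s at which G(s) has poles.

The poles are the roots of the denominator s^4 + 10s^3 + 43s^2 + 66s + 50 = 0.
No real roots exist; factor into two real quadratics: (s^2 + 8s + 25)(s^2 + 2s + 2) = 0.
Each quadratic gives a conjugate pair via the quadratic formula.

s = -4 ± 3j, -1 ± j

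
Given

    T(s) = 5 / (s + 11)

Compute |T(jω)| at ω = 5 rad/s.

|T(j5)| ≈ 0.4138

Substitute s = j5: numerator = 5, denominator = 11 + j5.
|T(j5)| = |5| / |11 + j5| = 5 / 12.083 ≈ 0.4138.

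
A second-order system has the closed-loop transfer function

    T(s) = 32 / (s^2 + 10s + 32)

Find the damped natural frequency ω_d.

Comparing s^2 + 10s + 32 to s^2 + 2ζωₙs + ωₙ²: ωₙ = √32 ≈ 5.657 rad/s and ζ = 10/(2·√32) ≈ 0.8839.
ζωₙ = 10/2 = 5, so ω_d = ωₙ√(1−ζ²) = √(ωₙ² − (ζωₙ)²) = √(32 − 5²) = √7 ≈ 2.646 rad/s.

ω_d ≈ 2.646 rad/s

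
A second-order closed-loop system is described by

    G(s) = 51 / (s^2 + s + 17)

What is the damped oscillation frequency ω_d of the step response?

ω_d ≈ 4.093 rad/s

Comparing s^2 + s + 17 to s^2 + 2ζωₙs + ωₙ²: ωₙ = √17 ≈ 4.123 rad/s and ζ = 1/(2·√17) ≈ 0.1213.
ζωₙ = 1/2 = 0.5, so ω_d = ωₙ√(1−ζ²) = √(ωₙ² − (ζωₙ)²) = √(17 − 0.5²) = √16.75 ≈ 4.093 rad/s.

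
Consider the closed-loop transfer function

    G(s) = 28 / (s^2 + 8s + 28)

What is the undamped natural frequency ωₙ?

Compare the denominator to the standard form s^2 + 2ζωₙs + ωₙ².
ωₙ² = 28, so ωₙ = √28 ≈ 5.292 rad/s.

ωₙ ≈ 5.292 rad/s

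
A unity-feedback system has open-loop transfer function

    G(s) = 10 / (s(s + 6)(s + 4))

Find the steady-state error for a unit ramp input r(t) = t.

G(s) has one pole at the origin.
This is a Type 1 system. Kv = lim_{s→0} s·G(s) = 10/24 = 5/12.
e_ss = 1/Kv = 1/(5/12) = 12/5 ≈ 2.400.

e_ss = 2.400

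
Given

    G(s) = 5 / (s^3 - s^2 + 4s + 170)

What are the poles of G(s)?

The poles are the roots of the denominator s^3 - s^2 + 4s + 170 = 0.
Trying s = -5: the polynomial evaluates to 0, so (s + 5) is a factor.
Dividing out leaves s^2 - 6s + 34 = 0.
The quadratic formula then gives s = 3 ± 5j.

s = 3 + 5j, 3 - 5j, -5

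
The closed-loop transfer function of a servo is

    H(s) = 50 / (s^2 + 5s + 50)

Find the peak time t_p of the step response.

t_p ≈ 0.4750 s

Comparing s^2 + 5s + 50 to s^2 + 2ζωₙs + ωₙ²: ωₙ = √50 ≈ 7.071 rad/s and ζ = 5/(2·√50) ≈ 0.3536.
ζωₙ = 5/2 = 2.5, so ω_d = ωₙ√(1−ζ²) = √(ωₙ² − (ζωₙ)²) = √(50 − 2.5²) = √43.75 ≈ 6.614 rad/s.
t_p = π/ω_d = π/6.614 ≈ 0.4750 s.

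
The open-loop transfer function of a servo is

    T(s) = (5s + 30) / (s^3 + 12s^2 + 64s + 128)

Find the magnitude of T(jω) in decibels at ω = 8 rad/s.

Substitute s = j8: numerator = 30 + j40, denominator = -640.
|T(j8)| = |30 + j40| / |-640| = 50 / 640 ≈ 0.07812.
In decibels: 20·log₁₀(0.07812) ≈ -22.1 dB.

|T(j8)|_dB ≈ -22.1 dB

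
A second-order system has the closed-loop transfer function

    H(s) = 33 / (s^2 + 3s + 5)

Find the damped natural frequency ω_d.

ω_d ≈ 1.658 rad/s

Comparing s^2 + 3s + 5 to s^2 + 2ζωₙs + ωₙ²: ωₙ = √5 ≈ 2.236 rad/s and ζ = 3/(2·√5) ≈ 0.6708.
ζωₙ = 3/2 = 1.5, so ω_d = ωₙ√(1−ζ²) = √(ωₙ² − (ζωₙ)²) = √(5 − 1.5²) = √2.75 ≈ 1.658 rad/s.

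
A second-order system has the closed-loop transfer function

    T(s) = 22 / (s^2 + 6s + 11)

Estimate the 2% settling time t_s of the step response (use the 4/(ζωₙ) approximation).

t_s ≈ 1.333 s

Comparing s^2 + 6s + 11 to s^2 + 2ζωₙs + ωₙ²: ωₙ = √11 ≈ 3.317 rad/s and ζ = 6/(2·√11) ≈ 0.9045.
ζωₙ = 6/2 = 3, so t_s ≈ 4/(ζωₙ) = 4/3 ≈ 1.333 s.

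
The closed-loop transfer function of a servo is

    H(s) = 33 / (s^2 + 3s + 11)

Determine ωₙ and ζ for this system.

Compare the denominator to the standard form s^2 + 2ζωₙs + ωₙ².
ωₙ² = 11, so ωₙ = √11 ≈ 3.317 rad/s.
2ζωₙ = 3, so ζ = 3/(2·√11) ≈ 0.4523.

ωₙ ≈ 3.317 rad/s, ζ ≈ 0.4523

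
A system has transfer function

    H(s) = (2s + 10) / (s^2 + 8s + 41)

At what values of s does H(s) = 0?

Set the numerator to zero: 2s + 10 = 0, i.e. 2·(s + 5) = 0.
So s = -5.

s = -5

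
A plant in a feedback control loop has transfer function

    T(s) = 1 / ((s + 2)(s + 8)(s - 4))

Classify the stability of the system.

unstable

The poles can be read from the denominator factors: s = -2, -8, 4.
Since the pole(s) at s = 4 lie in the right half-plane, the system is unstable.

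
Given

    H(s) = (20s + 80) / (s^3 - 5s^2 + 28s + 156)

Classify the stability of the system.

The denominator s^3 - 5s^2 + 28s + 156 factors as (s^2 - 8s + 52)(s + 3), giving poles at s = 4 ± 6j, -3.
Since the pole(s) at s = 4 ± 6j lie in the right half-plane, the system is unstable.

unstable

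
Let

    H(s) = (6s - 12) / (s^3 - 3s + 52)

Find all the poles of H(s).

s = 2 + 3j, 2 - 3j, -4

The poles are the roots of the denominator s^3 - 3s + 52 = 0.
Trying s = -4: the polynomial evaluates to 0, so (s + 4) is a factor.
Dividing out leaves s^2 - 4s + 13 = 0.
The quadratic formula then gives s = 2 ± 3j.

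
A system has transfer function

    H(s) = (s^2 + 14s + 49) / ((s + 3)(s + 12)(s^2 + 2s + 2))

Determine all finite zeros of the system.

s = -7, -7

Set the numerator to zero: s^2 + 14s + 49 = 0.
Factoring: (s + 7)^2 = 0.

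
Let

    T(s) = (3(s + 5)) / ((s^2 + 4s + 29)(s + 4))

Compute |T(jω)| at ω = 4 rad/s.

|T(j4)| ≈ 0.1647

Substitute s = j4: numerator = 15 + j12, denominator = -12 + j116.
|T(j4)| = |15 + j12| / |-12 + j116| = 19.209 / 116.62 ≈ 0.1647.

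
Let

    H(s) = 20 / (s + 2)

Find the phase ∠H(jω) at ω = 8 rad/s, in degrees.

At s = j8: numerator = 20, denominator = 2 + j8.
∠H = ∠num − ∠den = 0° − (75.964°) = -75.96°.

∠H(j8) ≈ -75.96°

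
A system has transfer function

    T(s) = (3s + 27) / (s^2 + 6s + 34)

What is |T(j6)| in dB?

|T(j6)|_dB ≈ -0.915 dB

Substitute s = j6: numerator = 27 + j18, denominator = -2 + j36.
|T(j6)| = |27 + j18| / |-2 + j36| = 32.450 / 36.056 = 0.9000.
In decibels: 20·log₁₀(0.9000) ≈ -0.915 dB.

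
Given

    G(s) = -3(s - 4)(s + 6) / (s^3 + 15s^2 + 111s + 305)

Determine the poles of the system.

The poles are the roots of the denominator s^3 + 15s^2 + 111s + 305 = 0.
Trying s = -5: the polynomial evaluates to 0, so (s + 5) is a factor.
Dividing out leaves s^2 + 10s + 61 = 0.
The quadratic formula then gives s = -5 ± 6j.

s = -5 ± 6j, -5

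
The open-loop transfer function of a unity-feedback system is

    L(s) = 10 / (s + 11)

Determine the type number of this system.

The denominator has no factor of s at the origin — no free integrator — so this is a Type 0 system.

Type 0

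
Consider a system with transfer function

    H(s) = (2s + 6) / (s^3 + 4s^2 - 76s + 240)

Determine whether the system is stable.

The denominator s^3 + 4s^2 - 76s + 240 factors as (s + 12)(s^2 - 8s + 20), giving poles at s = -12, 4 + 2j, 4 - 2j.
Since the pole(s) at s = 4 ± 2j lie in the right half-plane, the system is unstable.

unstable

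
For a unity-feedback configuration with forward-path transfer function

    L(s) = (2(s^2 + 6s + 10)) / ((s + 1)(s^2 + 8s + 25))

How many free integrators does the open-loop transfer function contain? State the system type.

The denominator has no factor of s at the origin — no free integrator — so this is a Type 0 system.

Type 0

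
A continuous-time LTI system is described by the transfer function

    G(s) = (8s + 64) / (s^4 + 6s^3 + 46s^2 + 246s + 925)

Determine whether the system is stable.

The denominator s^4 + 6s^3 + 46s^2 + 246s + 925 factors as (s^2 - 2s + 37)(s^2 + 8s + 25), giving poles at s = 1 + 6j, 1 - 6j, -4 + 3j, -4 - 3j.
Since the pole(s) at s = 1 ± 6j lie in the right half-plane, the system is unstable.

unstable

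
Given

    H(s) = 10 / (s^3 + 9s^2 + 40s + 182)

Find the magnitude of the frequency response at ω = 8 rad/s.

|H(j8)| ≈ 0.02282

Substitute s = j8: numerator = 10, denominator = -394 - j192.
|H(j8)| = |10| / |-394 - j192| = 10 / 438.29 ≈ 0.02282.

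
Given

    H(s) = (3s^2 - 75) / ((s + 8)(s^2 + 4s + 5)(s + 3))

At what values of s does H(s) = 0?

s = -5, 5

Set the numerator to zero: 3s^2 - 75 = 0, i.e. 3·(s^2 - 25) = 0.
Factoring: (s + 5)(s - 5) = 0.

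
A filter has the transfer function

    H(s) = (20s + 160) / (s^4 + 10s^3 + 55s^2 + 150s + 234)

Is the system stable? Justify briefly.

stable

The denominator s^4 + 10s^3 + 55s^2 + 150s + 234 factors as (s^2 + 6s + 18)(s^2 + 4s + 13), giving poles at s = -3 + 3j, -3 - 3j, -2 + 3j, -2 - 3j.
Since all poles lie strictly in the left half-plane, the system is stable.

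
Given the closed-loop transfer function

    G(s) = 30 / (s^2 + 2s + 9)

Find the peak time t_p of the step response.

Comparing s^2 + 2s + 9 to s^2 + 2ζωₙs + ωₙ²: ωₙ = 3 rad/s and ζ = 2/(2·3) ≈ 0.3333.
ζωₙ = 2/2 = 1, so ω_d = ωₙ√(1−ζ²) = √(ωₙ² − (ζωₙ)²) = √(9 − 1²) = √8 ≈ 2.828 rad/s.
t_p = π/ω_d = π/2.828 ≈ 1.111 s.

t_p ≈ 1.111 s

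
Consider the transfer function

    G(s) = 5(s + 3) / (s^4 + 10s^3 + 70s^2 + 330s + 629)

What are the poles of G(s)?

s = -1 + 6j, -1 - 6j, -4 + j, -4 - j

The poles are the roots of the denominator s^4 + 10s^3 + 70s^2 + 330s + 629 = 0.
No real roots exist; factor into two real quadratics: (s^2 + 2s + 37)(s^2 + 8s + 17) = 0.
Each quadratic gives a conjugate pair via the quadratic formula.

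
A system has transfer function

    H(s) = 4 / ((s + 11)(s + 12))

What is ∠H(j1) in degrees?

∠H(j1) ≈ -9.958°

At s = j1: numerator = 4, denominator = 131 + j23.
∠H = ∠num − ∠den = 0° − (9.9581°) = -9.958°.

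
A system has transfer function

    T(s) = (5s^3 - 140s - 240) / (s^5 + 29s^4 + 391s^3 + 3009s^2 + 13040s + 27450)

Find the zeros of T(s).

s = -2, -4, 6

Set the numerator to zero: 5s^3 - 140s - 240 = 0, i.e. 5·(s^3 - 28s - 48) = 0.
Factoring: (s + 2)(s + 4)(s - 6) = 0.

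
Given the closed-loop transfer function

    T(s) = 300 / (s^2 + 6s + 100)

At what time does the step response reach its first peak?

t_p ≈ 0.3293 s

Comparing s^2 + 6s + 100 to s^2 + 2ζωₙs + ωₙ²: ωₙ = 10 rad/s and ζ = 6/(2·10) = 0.3.
ζωₙ = 6/2 = 3, so ω_d = ωₙ√(1−ζ²) = √(ωₙ² − (ζωₙ)²) = √(100 − 3²) = √91 ≈ 9.539 rad/s.
t_p = π/ω_d = π/9.539 ≈ 0.3293 s.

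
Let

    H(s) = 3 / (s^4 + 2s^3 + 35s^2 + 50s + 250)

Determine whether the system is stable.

The denominator s^4 + 2s^3 + 35s^2 + 50s + 250 factors as (s^2 + 25)(s^2 + 2s + 10), giving poles at s = ±5j, -1 ± 3j.
Since the simple pole(s) at s = ±5j lie on the jω-axis with none in the right half-plane, the system is marginally stable.

marginally stable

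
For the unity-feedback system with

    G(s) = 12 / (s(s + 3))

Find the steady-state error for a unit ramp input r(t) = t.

G(s) has one pole at the origin.
This is a Type 1 system. Kv = lim_{s→0} s·G(s) = 12/3 = 4.
e_ss = 1/Kv = 1/(4) = 1/4 ≈ 0.2500.

e_ss = 0.2500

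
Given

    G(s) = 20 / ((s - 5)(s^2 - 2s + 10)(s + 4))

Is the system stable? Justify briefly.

The poles can be read from the denominator factors: s = 5, 1 ± 3j, -4.
Since the pole(s) at s = 5, 1 ± 3j lie in the right half-plane, the system is unstable.

unstable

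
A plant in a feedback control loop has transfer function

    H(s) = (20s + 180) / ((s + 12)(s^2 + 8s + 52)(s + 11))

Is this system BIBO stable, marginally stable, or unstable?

The poles can be read from the denominator factors: s = -12, -4 + 6j, -4 - 6j, -11.
Since all poles lie strictly in the left half-plane, the system is stable.

stable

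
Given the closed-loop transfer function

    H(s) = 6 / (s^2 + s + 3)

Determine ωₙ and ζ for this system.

Compare the denominator to the standard form s^2 + 2ζωₙs + ωₙ².
ωₙ² = 3, so ωₙ = √3 ≈ 1.732 rad/s.
2ζωₙ = 1, so ζ = 1/(2·√3) ≈ 0.2887.
With ζ = 0.2887 the response is underdamped.

ωₙ ≈ 1.732 rad/s, ζ ≈ 0.2887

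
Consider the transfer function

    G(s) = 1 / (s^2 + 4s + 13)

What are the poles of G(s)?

The poles are the roots of the denominator s^2 + 4s + 13 = 0.
Using the quadratic formula: s = (-4 ± √(-36))/2 = -2 ± 3j.

s = -2 ± 3j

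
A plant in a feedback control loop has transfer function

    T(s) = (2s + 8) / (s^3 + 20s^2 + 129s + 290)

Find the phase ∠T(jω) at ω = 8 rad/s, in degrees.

∠T(j8) ≈ -88.85°

At s = j8: numerator = 8 + j16, denominator = -990 + j520.
∠T = ∠num − ∠den = 63.435° − (152.29°) = -88.85°.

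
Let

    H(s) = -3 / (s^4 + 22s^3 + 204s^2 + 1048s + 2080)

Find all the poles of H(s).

The poles are the roots of the denominator s^4 + 22s^3 + 204s^2 + 1048s + 2080 = 0.
Trying s = -10: the polynomial evaluates to 0, so (s + 10) is a factor.
Dividing out leaves s^3 + 12s^2 + 84s + 208 = 0.
This factors further as (s^2 + 8s + 52)(s + 4) = 0.

s = -4 ± 6j, -10, -4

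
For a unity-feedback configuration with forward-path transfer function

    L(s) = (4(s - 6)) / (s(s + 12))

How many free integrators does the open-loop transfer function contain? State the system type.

The denominator has 1 factor of s at the origin (free integrator), so this is a Type 1 system.

Type 1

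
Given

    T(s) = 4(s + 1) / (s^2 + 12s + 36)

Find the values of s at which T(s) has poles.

s = -6, -6

The poles are the roots of the denominator s^2 + 12s + 36 = 0.
Factoring: (s + 6)^2 = 0, so s = -6 and s = -6.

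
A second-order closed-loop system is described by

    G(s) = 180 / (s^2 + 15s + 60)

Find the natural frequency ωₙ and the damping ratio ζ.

ωₙ ≈ 7.746 rad/s, ζ ≈ 0.9682

Compare the denominator to the standard form s^2 + 2ζωₙs + ωₙ².
ωₙ² = 60, so ωₙ = √60 ≈ 7.746 rad/s.
2ζωₙ = 15, so ζ = 15/(2·√60) ≈ 0.9682.
With ζ = 0.9682 the response is underdamped.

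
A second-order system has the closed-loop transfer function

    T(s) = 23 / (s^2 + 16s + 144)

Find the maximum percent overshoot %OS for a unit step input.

Comparing s^2 + 16s + 144 to s^2 + 2ζωₙs + ωₙ²: ωₙ = 12 rad/s and ζ = 16/(2·12) ≈ 0.6667.
%OS = 100·exp(−πζ/√(1−ζ²)) = 100·exp(−π·0.6667/√(1−0.6667²)) ≈ 6.02%.

%OS ≈ 6.02%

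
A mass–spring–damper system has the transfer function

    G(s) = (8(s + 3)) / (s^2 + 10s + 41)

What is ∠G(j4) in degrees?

∠G(j4) ≈ -4.865°

At s = j4: numerator = 24 + j32, denominator = 25 + j40.
∠G = ∠num − ∠den = 53.130° − (57.995°) = -4.865°.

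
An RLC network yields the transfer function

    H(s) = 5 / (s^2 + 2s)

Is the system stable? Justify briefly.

marginally stable

The denominator s^2 + 2s factors as s(s + 2), giving poles at s = 0, -2.
Since the simple pole(s) at s = 0 lie on the jω-axis with none in the right half-plane, the system is marginally stable.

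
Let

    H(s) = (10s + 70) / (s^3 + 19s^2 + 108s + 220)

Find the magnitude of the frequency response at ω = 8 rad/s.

|H(j8)| ≈ 0.1006

Substitute s = j8: numerator = 70 + j80, denominator = -996 + j352.
|H(j8)| = |70 + j80| / |-996 + j352| = 106.30 / 1056.4 ≈ 0.1006.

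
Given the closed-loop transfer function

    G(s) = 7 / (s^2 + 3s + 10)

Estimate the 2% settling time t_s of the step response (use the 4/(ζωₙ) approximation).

Comparing s^2 + 3s + 10 to s^2 + 2ζωₙs + ωₙ²: ωₙ = √10 ≈ 3.162 rad/s and ζ = 3/(2·√10) ≈ 0.4743.
ζωₙ = 3/2 = 1.5, so t_s ≈ 4/(ζωₙ) = 4/1.5 ≈ 2.667 s.

t_s ≈ 2.667 s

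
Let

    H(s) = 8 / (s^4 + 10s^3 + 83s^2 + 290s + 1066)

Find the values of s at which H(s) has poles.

The poles are the roots of the denominator s^4 + 10s^3 + 83s^2 + 290s + 1066 = 0.
No real roots exist; factor into two real quadratics: (s^2 + 2s + 26)(s^2 + 8s + 41) = 0.
Each quadratic gives a conjugate pair via the quadratic formula.

s = -1 + 5j, -1 - 5j, -4 + 5j, -4 - 5j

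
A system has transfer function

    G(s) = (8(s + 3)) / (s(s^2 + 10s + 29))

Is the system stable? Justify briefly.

marginally stable

The poles can be read from the denominator factors: s = 0, -5 ± 2j.
Since the simple pole(s) at s = 0 lie on the jω-axis with none in the right half-plane, the system is marginally stable.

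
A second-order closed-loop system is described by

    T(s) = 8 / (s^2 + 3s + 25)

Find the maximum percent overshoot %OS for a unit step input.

%OS ≈ 37.2%

Comparing s^2 + 3s + 25 to s^2 + 2ζωₙs + ωₙ²: ωₙ = 5 rad/s and ζ = 3/(2·5) = 0.3.
%OS = 100·exp(−πζ/√(1−ζ²)) = 100·exp(−π·0.3/√(1−0.3²)) ≈ 37.2%.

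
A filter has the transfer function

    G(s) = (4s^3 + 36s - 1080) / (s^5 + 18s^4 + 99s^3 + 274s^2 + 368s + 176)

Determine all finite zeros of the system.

Set the numerator to zero: 4s^3 + 36s - 1080 = 0, i.e. 4·(s^3 + 9s - 270) = 0.
Factoring: (s - 6)(s^2 + 6s + 45) = 0.

s = 6, -3 + 6j, -3 - 6j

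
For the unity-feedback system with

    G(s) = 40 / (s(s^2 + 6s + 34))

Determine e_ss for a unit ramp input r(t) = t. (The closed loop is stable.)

G(s) has one pole at the origin.
This is a Type 1 system. Kv = lim_{s→0} s·G(s) = 40/34 = 20/17.
e_ss = 1/Kv = 1/(20/17) = 17/20 ≈ 0.8500.

e_ss = 0.8500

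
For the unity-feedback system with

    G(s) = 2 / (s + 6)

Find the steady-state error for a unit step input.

G(s) has no poles at the origin.
This is a Type 0 system. Kp = lim_{s→0} G(s) = 2/6 = 1/3.
e_ss = 1/(1 + Kp) = 1/(1 + 1/3) = 3/4 ≈ 0.7500.

e_ss = 0.7500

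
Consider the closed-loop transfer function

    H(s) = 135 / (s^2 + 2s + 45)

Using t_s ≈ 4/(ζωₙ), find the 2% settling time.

t_s ≈ 4 s

Comparing s^2 + 2s + 45 to s^2 + 2ζωₙs + ωₙ²: ωₙ = √45 ≈ 6.708 rad/s and ζ = 2/(2·√45) ≈ 0.1491.
ζωₙ = 2/2 = 1, so t_s ≈ 4/(ζωₙ) = 4/1 = 4 s.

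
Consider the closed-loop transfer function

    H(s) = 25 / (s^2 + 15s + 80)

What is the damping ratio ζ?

ζ ≈ 0.8385

Compare the denominator to the standard form s^2 + 2ζωₙs + ωₙ².
ωₙ² = 80, so ωₙ = √80 ≈ 8.944 rad/s.
2ζωₙ = 15, so ζ = 15/(2·√80) ≈ 0.8385.
With ζ = 0.8385 the response is underdamped.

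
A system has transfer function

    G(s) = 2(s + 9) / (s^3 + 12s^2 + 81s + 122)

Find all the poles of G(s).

s = -5 + 6j, -5 - 6j, -2

The poles are the roots of the denominator s^3 + 12s^2 + 81s + 122 = 0.
Trying s = -2: the polynomial evaluates to 0, so (s + 2) is a factor.
Dividing out leaves s^2 + 10s + 61 = 0.
The quadratic formula then gives s = -5 ± 6j.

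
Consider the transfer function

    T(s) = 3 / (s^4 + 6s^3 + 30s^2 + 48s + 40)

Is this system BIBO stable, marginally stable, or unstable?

The denominator s^4 + 6s^3 + 30s^2 + 48s + 40 factors as (s^2 + 2s + 2)(s^2 + 4s + 20), giving poles at s = -1 + j, -1 - j, -2 + 4j, -2 - 4j.
Since all poles lie strictly in the left half-plane, the system is stable.

stable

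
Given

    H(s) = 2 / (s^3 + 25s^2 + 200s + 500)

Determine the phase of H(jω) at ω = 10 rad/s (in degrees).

At s = j10: numerator = 2, denominator = -2000 + j1000.
∠H = ∠num − ∠den = 0° − (153.43°) = -153.4°.

∠H(j10) ≈ -153.4°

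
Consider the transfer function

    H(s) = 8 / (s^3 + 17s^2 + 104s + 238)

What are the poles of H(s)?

s = -5 ± 3j, -7

The poles are the roots of the denominator s^3 + 17s^2 + 104s + 238 = 0.
Trying s = -7: the polynomial evaluates to 0, so (s + 7) is a factor.
Dividing out leaves s^2 + 10s + 34 = 0.
The quadratic formula then gives s = -5 ± 3j.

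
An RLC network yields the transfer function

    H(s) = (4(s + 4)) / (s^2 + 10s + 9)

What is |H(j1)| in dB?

Substitute s = j1: numerator = 16 + j4, denominator = 8 + j10.
|H(j1)| = |16 + j4| / |8 + j10| = 16.492 / 12.806 ≈ 1.288.
In decibels: 20·log₁₀(1.288) ≈ 2.20 dB.

|H(j1)|_dB ≈ 2.20 dB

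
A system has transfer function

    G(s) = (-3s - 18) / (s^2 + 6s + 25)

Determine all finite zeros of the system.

s = -6

Set the numerator to zero: -3s - 18 = 0, i.e. -3·(s + 6) = 0.
So s = -6.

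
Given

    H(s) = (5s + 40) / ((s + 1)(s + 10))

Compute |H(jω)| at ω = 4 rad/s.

Substitute s = j4: numerator = 40 + j20, denominator = -6 + j44.
|H(j4)| = |40 + j20| / |-6 + j44| = 44.721 / 44.407 ≈ 1.007.

|H(j4)| ≈ 1.007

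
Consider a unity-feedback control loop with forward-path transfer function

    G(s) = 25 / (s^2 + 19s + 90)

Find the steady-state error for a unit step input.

G(s) has no poles at the origin.
This is a Type 0 system. Kp = lim_{s→0} G(s) = 25/90 = 5/18.
e_ss = 1/(1 + Kp) = 1/(1 + 5/18) = 18/23 ≈ 0.7826.

e_ss = 0.7826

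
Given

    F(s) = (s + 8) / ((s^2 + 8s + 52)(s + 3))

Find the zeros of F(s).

Set the numerator to zero: s + 8 = 0.
So s = -8.

s = -8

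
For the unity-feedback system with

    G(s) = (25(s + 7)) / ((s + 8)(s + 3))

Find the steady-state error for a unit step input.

G(s) has no poles at the origin.
This is a Type 0 system. Kp = lim_{s→0} G(s) = 175/24.
e_ss = 1/(1 + Kp) = 1/(1 + 175/24) = 24/199 ≈ 0.1206.

e_ss = 0.1206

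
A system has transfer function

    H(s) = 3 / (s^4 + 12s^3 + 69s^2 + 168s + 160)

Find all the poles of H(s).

s = -2 ± j, -4 ± 4j

The poles are the roots of the denominator s^4 + 12s^3 + 69s^2 + 168s + 160 = 0.
No real roots exist; factor into two real quadratics: (s^2 + 4s + 5)(s^2 + 8s + 32) = 0.
Each quadratic gives a conjugate pair via the quadratic formula.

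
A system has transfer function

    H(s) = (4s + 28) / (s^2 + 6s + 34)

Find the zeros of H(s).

Set the numerator to zero: 4s + 28 = 0, i.e. 4·(s + 7) = 0.
So s = -7.

s = -7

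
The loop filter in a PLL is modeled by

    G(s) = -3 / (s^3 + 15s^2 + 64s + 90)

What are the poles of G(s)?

The poles are the roots of the denominator s^3 + 15s^2 + 64s + 90 = 0.
Trying s = -9: the polynomial evaluates to 0, so (s + 9) is a factor.
Dividing out leaves s^2 + 6s + 10 = 0.
The quadratic formula then gives s = -3 ± 1j.

s = -3 ± j, -9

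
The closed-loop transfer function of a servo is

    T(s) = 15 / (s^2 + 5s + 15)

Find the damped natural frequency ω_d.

Comparing s^2 + 5s + 15 to s^2 + 2ζωₙs + ωₙ²: ωₙ = √15 ≈ 3.873 rad/s and ζ = 5/(2·√15) ≈ 0.6455.
ζωₙ = 5/2 = 2.5, so ω_d = ωₙ√(1−ζ²) = √(ωₙ² − (ζωₙ)²) = √(15 − 2.5²) = √8.75 ≈ 2.958 rad/s.

ω_d ≈ 2.958 rad/s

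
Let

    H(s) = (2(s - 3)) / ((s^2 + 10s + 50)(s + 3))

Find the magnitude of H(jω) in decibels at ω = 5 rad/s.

Substitute s = j5: numerator = -6 + j10, denominator = -175 + j275.
|H(j5)| = |-6 + j10| / |-175 + j275| = 11.662 / 325.96 ≈ 0.03578.
In decibels: 20·log₁₀(0.03578) ≈ -28.9 dB.

|H(j5)|_dB ≈ -28.9 dB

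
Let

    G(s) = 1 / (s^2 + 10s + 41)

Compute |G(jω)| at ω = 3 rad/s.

|G(j3)| ≈ 0.02280

Substitute s = j3: numerator = 1, denominator = 32 + j30.
|G(j3)| = |1| / |32 + j30| = 1 / 43.863 ≈ 0.02280.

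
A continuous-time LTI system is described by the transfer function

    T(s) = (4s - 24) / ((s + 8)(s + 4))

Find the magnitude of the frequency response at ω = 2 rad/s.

Substitute s = j2: numerator = -24 + j8, denominator = 28 + j24.
|T(j2)| = |-24 + j8| / |28 + j24| = 25.298 / 36.878 ≈ 0.6860.

|T(j2)| ≈ 0.6860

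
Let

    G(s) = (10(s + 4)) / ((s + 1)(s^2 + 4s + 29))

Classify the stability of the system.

stable

The poles can be read from the denominator factors: s = -1, -2 + 5j, -2 - 5j.
Since all poles lie strictly in the left half-plane, the system is stable.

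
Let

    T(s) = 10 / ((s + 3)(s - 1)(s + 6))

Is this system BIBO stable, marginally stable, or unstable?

unstable

The poles can be read from the denominator factors: s = -3, 1, -6.
Since the pole(s) at s = 1 lie in the right half-plane, the system is unstable.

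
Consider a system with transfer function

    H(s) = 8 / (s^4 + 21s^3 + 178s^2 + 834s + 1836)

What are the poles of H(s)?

s = -3 ± 5j, -6, -9

The poles are the roots of the denominator s^4 + 21s^3 + 178s^2 + 834s + 1836 = 0.
Trying s = -6: the polynomial evaluates to 0, so (s + 6) is a factor.
Dividing out leaves s^3 + 15s^2 + 88s + 306 = 0.
This factors further as (s^2 + 6s + 34)(s + 9) = 0.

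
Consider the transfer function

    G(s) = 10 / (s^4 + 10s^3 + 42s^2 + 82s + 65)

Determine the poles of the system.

s = -2 + j, -2 - j, -3 + 2j, -3 - 2j

The poles are the roots of the denominator s^4 + 10s^3 + 42s^2 + 82s + 65 = 0.
No real roots exist; factor into two real quadratics: (s^2 + 4s + 5)(s^2 + 6s + 13) = 0.
Each quadratic gives a conjugate pair via the quadratic formula.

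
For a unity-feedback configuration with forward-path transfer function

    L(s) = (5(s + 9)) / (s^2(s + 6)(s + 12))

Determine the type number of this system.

Type 2

The denominator has 2 factors of s at the origin (free integrators), so this is a Type 2 system.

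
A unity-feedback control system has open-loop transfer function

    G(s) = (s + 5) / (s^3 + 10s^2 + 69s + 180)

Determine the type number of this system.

The denominator has no factor of s at the origin — no free integrator — so this is a Type 0 system.

Type 0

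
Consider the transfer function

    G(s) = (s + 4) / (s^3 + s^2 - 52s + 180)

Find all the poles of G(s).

The poles are the roots of the denominator s^3 + s^2 - 52s + 180 = 0.
Trying s = -9: the polynomial evaluates to 0, so (s + 9) is a factor.
Dividing out leaves s^2 - 8s + 20 = 0.
The quadratic formula then gives s = 4 ± 2j.

s = 4 + 2j, 4 - 2j, -9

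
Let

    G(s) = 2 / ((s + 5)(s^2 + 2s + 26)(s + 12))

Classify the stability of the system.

The poles can be read from the denominator factors: s = -5, -1 + 5j, -1 - 5j, -12.
Since all poles lie strictly in the left half-plane, the system is stable.

stable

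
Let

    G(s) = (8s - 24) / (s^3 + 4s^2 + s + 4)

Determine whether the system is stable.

The denominator s^3 + 4s^2 + s + 4 factors as (s^2 + 1)(s + 4), giving poles at s = ±j, -4.
Since the simple pole(s) at s = j, -j lie on the jω-axis with none in the right half-plane, the system is marginally stable.

marginally stable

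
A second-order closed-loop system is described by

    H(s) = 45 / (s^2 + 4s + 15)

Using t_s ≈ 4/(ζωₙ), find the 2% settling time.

t_s ≈ 2 s

Comparing s^2 + 4s + 15 to s^2 + 2ζωₙs + ωₙ²: ωₙ = √15 ≈ 3.873 rad/s and ζ = 4/(2·√15) ≈ 0.5164.
ζωₙ = 4/2 = 2, so t_s ≈ 4/(ζωₙ) = 4/2 = 2 s.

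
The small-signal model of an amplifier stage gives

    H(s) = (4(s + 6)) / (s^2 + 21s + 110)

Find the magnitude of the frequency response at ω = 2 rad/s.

Substitute s = j2: numerator = 24 + j8, denominator = 106 + j42.
|H(j2)| = |24 + j8| / |106 + j42| = 25.298 / 114.02 ≈ 0.2219.

|H(j2)| ≈ 0.2219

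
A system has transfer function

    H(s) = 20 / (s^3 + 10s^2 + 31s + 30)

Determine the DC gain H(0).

H(0) = 2/3 ≈ 0.6667

Set s = 0: H(0) = (20) / (30) = 2/3.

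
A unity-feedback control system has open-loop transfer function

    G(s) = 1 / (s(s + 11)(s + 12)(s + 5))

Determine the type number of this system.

The denominator has 1 factor of s at the origin (free integrator), so this is a Type 1 system.

Type 1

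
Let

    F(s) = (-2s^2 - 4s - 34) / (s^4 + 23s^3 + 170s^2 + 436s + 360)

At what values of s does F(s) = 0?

s = -1 ± 4j

Set the numerator to zero: -2s^2 - 4s - 34 = 0, i.e. -2·(s^2 + 2s + 17) = 0.
Factoring: (s^2 + 2s + 17) = 0.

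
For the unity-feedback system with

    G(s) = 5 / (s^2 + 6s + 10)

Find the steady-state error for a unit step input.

e_ss = 0.6667

G(s) has no poles at the origin.
This is a Type 0 system. Kp = lim_{s→0} G(s) = 5/10 = 1/2.
e_ss = 1/(1 + Kp) = 1/(1 + 1/2) = 2/3 ≈ 0.6667.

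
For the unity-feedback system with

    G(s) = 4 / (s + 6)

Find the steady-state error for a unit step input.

G(s) has no poles at the origin.
This is a Type 0 system. Kp = lim_{s→0} G(s) = 4/6 = 2/3.
e_ss = 1/(1 + Kp) = 1/(1 + 2/3) = 3/5 ≈ 0.6000.

e_ss = 0.6000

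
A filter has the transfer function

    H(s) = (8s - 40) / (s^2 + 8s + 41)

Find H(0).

H(0) = -40/41 ≈ -0.9756

Set s = 0: H(0) = (-40) / (41) = -40/41.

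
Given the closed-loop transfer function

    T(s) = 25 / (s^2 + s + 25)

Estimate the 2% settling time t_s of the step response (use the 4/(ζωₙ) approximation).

t_s ≈ 8 s

Comparing s^2 + s + 25 to s^2 + 2ζωₙs + ωₙ²: ωₙ = 5 rad/s and ζ = 1/(2·5) = 0.1.
ζωₙ = 1/2 = 0.5, so t_s ≈ 4/(ζωₙ) = 4/0.5 = 8 s.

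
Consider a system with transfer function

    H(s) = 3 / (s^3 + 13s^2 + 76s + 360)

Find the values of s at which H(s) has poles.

The poles are the roots of the denominator s^3 + 13s^2 + 76s + 360 = 0.
Trying s = -9: the polynomial evaluates to 0, so (s + 9) is a factor.
Dividing out leaves s^2 + 4s + 40 = 0.
The quadratic formula then gives s = -2 ± 6j.

s = -2 ± 6j, -9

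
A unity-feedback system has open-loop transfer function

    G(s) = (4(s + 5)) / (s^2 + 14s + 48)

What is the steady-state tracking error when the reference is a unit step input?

e_ss = 0.7059

G(s) has no poles at the origin.
This is a Type 0 system. Kp = lim_{s→0} G(s) = 20/48 = 5/12.
e_ss = 1/(1 + Kp) = 1/(1 + 5/12) = 12/17 ≈ 0.7059.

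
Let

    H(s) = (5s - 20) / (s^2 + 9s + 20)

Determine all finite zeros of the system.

Set the numerator to zero: 5s - 20 = 0, i.e. 5·(s - 4) = 0.
So s = 4.

s = 4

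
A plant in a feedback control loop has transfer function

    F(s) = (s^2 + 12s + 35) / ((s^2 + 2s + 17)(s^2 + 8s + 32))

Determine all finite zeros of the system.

Set the numerator to zero: s^2 + 12s + 35 = 0.
Factoring: (s + 7)(s + 5) = 0.

s = -7, -5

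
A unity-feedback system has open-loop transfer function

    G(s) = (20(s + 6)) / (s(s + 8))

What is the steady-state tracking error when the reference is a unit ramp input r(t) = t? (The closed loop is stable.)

e_ss = 0.06667

G(s) has one pole at the origin.
This is a Type 1 system. Kv = lim_{s→0} s·G(s) = 120/8 = 15.
e_ss = 1/Kv = 1/(15) = 1/15 ≈ 0.06667.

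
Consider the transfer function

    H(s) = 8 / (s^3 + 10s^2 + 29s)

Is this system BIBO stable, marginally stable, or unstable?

The denominator s^3 + 10s^2 + 29s factors as s(s^2 + 10s + 29), giving poles at s = 0, -5 + 2j, -5 - 2j.
Since the simple pole(s) at s = 0 lie on the jω-axis with none in the right half-plane, the system is marginally stable.

marginally stable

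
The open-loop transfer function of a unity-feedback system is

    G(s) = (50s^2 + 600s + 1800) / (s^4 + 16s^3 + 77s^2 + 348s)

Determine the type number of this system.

Factor s from the denominator: s^4 + 16s^3 + 77s^2 + 348s = s·(s^3 + 16s^2 + 77s + 348).
There is 1 pole at the origin, so the system is Type 1.

Type 1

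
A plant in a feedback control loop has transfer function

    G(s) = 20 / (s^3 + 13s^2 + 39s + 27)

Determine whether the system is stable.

The denominator s^3 + 13s^2 + 39s + 27 factors as (s + 9)(s + 3)(s + 1), giving poles at s = -9, -3, -1.
Since all poles lie strictly in the left half-plane, the system is stable.

stable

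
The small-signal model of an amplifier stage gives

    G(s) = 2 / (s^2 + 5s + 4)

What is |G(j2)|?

|G(j2)| = 0.2000

Substitute s = j2: numerator = 2, denominator = j10.
|G(j2)| = |2| / |j10| = 2 / 10 = 0.2000.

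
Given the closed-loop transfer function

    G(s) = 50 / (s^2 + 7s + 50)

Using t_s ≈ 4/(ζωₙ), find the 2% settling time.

Comparing s^2 + 7s + 50 to s^2 + 2ζωₙs + ωₙ²: ωₙ = √50 ≈ 7.071 rad/s and ζ = 7/(2·√50) ≈ 0.4950.
ζωₙ = 7/2 = 3.5, so t_s ≈ 4/(ζωₙ) = 4/3.5 ≈ 1.143 s.

t_s ≈ 1.143 s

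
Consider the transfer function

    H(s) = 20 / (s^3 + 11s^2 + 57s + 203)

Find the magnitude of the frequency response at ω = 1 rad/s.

Substitute s = j1: numerator = 20, denominator = 192 + j56.
|H(j1)| = |20| / |192 + j56| = 20 / 200 = 0.1000.

|H(j1)| = 0.1000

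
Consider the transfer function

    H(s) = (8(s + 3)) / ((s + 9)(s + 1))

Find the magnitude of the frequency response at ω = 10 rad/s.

|H(j10)| ≈ 0.6177

Substitute s = j10: numerator = 24 + j80, denominator = -91 + j100.
|H(j10)| = |24 + j80| / |-91 + j100| = 83.522 / 135.21 ≈ 0.6177.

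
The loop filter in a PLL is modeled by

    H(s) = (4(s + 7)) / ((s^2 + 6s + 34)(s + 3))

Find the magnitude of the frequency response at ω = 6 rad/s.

|H(j6)| ≈ 0.1525

Substitute s = j6: numerator = 28 + j24, denominator = -222 + j96.
|H(j6)| = |28 + j24| / |-222 + j96| = 36.878 / 241.87 ≈ 0.1525.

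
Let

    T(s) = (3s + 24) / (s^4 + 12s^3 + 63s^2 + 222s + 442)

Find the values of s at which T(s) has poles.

The poles are the roots of the denominator s^4 + 12s^3 + 63s^2 + 222s + 442 = 0.
No real roots exist; factor into two real quadratics: (s^2 + 2s + 17)(s^2 + 10s + 26) = 0.
Each quadratic gives a conjugate pair via the quadratic formula.

s = -1 + 4j, -1 - 4j, -5 + j, -5 - j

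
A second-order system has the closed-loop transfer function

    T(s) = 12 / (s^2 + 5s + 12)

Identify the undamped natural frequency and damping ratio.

ωₙ ≈ 3.464 rad/s, ζ ≈ 0.7217

Compare the denominator to the standard form s^2 + 2ζωₙs + ωₙ².
ωₙ² = 12, so ωₙ = √12 ≈ 3.464 rad/s.
2ζωₙ = 5, so ζ = 5/(2·√12) ≈ 0.7217.
With ζ = 0.7217 the response is underdamped.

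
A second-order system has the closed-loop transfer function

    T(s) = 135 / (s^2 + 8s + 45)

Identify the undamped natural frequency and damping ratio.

Compare the denominator to the standard form s^2 + 2ζωₙs + ωₙ².
ωₙ² = 45, so ωₙ = √45 ≈ 6.708 rad/s.
2ζωₙ = 8, so ζ = 8/(2·√45) ≈ 0.5963.
With ζ = 0.5963 the response is underdamped.

ωₙ ≈ 6.708 rad/s, ζ ≈ 0.5963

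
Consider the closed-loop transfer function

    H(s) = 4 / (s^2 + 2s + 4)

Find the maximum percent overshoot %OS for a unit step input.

%OS ≈ 16.3%

Comparing s^2 + 2s + 4 to s^2 + 2ζωₙs + ωₙ²: ωₙ = 2 rad/s and ζ = 2/(2·2) = 0.5.
%OS = 100·exp(−πζ/√(1−ζ²)) = 100·exp(−π·0.5/√(1−0.5²)) ≈ 16.3%.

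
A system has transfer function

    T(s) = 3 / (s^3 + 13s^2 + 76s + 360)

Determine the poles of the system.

The poles are the roots of the denominator s^3 + 13s^2 + 76s + 360 = 0.
Trying s = -9: the polynomial evaluates to 0, so (s + 9) is a factor.
Dividing out leaves s^2 + 4s + 40 = 0.
The quadratic formula then gives s = -2 ± 6j.

s = -2 ± 6j, -9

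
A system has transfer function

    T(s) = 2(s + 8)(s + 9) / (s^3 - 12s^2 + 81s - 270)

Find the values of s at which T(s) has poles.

s = 3 ± 6j, 6

The poles are the roots of the denominator s^3 - 12s^2 + 81s - 270 = 0.
Trying s = 6: the polynomial evaluates to 0, so (s - 6) is a factor.
Dividing out leaves s^2 - 6s + 45 = 0.
The quadratic formula then gives s = 3 ± 6j.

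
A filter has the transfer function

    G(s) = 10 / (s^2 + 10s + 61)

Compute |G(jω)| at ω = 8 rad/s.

|G(j8)| ≈ 0.1249

Substitute s = j8: numerator = 10, denominator = -3 + j80.
|G(j8)| = |10| / |-3 + j80| = 10 / 80.056 ≈ 0.1249.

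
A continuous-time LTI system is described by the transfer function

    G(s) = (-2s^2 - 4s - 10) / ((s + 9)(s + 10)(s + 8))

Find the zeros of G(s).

s = -1 ± 2j

Set the numerator to zero: -2s^2 - 4s - 10 = 0, i.e. -2·(s^2 + 2s + 5) = 0.
Factoring: (s^2 + 2s + 5) = 0.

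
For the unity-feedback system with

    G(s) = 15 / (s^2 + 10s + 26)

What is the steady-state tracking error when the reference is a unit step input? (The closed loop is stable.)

G(s) has no poles at the origin.
This is a Type 0 system. Kp = lim_{s→0} G(s) = 15/26.
e_ss = 1/(1 + Kp) = 1/(1 + 15/26) = 26/41 ≈ 0.6341.

e_ss = 0.6341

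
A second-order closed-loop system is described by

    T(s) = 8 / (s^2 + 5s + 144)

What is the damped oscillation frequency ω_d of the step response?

Comparing s^2 + 5s + 144 to s^2 + 2ζωₙs + ωₙ²: ωₙ = 12 rad/s and ζ = 5/(2·12) ≈ 0.2083.
ζωₙ = 5/2 = 2.5, so ω_d = ωₙ√(1−ζ²) = √(ωₙ² − (ζωₙ)²) = √(144 − 2.5²) = √137.75 ≈ 11.74 rad/s.

ω_d ≈ 11.74 rad/s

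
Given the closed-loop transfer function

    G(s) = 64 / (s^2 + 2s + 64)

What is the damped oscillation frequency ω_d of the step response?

Comparing s^2 + 2s + 64 to s^2 + 2ζωₙs + ωₙ²: ωₙ = 8 rad/s and ζ = 2/(2·8) = 0.125.
ζωₙ = 2/2 = 1, so ω_d = ωₙ√(1−ζ²) = √(ωₙ² − (ζωₙ)²) = √(64 − 1²) = √63 ≈ 7.937 rad/s.

ω_d ≈ 7.937 rad/s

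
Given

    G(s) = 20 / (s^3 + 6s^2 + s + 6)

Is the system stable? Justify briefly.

The denominator s^3 + 6s^2 + s + 6 factors as (s^2 + 1)(s + 6), giving poles at s = j, -j, -6.
Since the simple pole(s) at s = j, -j lie on the jω-axis with none in the right half-plane, the system is marginally stable.

marginally stable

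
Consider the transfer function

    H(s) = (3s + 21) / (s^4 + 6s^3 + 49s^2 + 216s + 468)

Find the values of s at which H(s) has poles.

The poles are the roots of the denominator s^4 + 6s^3 + 49s^2 + 216s + 468 = 0.
No real roots exist; factor into two real quadratics: (s^2 + 36)(s^2 + 6s + 13) = 0.
Each quadratic gives a conjugate pair via the quadratic formula.

s = 6j, -6j, -3 + 2j, -3 - 2j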